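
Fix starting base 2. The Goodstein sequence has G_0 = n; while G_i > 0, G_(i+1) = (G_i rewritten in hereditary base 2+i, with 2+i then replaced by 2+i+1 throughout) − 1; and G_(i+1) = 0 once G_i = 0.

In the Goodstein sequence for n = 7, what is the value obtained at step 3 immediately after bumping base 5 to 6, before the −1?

46658

G_0 = 7. HB_2(7) = 2^2 + 2 + 1. Bump = 31. G_1 = 30.
G_1 = 30. HB_3(30) = 3^3 + 3. Bump = 260. G_2 = 259.
G_2 = 259. HB_4(259) = 4^4 + 3. Bump = 3128. G_3 = 3127.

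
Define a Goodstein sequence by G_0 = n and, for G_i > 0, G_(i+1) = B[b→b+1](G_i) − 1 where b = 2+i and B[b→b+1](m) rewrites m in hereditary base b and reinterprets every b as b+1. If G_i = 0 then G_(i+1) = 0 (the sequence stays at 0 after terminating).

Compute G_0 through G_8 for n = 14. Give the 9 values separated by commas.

i=0: 14 = 2^(2 + 1) + 2^2 + 2 (b=2); 2→3: 3^(3 + 1) + 3^3 + 3 = 111; 111−1 = 110
i=1: 110 = 3^(3 + 1) + 3^3 + 2 (b=3); 3→4: 4^(4 + 1) + 4^4 + 2 = 1282; 1282−1 = 1281
i=2: 1281 = 4^(4 + 1) + 4^4 + 1 (b=4); 4→5: 5^(5 + 1) + 5^5 + 1 = 18751; 18751−1 = 18750
i=3: 18750 = 5^(5 + 1) + 5^5 (b=5); 5→6: 6^(6 + 1) + 6^6 = 326592; 326592−1 = 326591
i=4: 326591 = 6^(6 + 1) + 5·6^5 + 5·6^4 + 5·6^3 + 5·6^2 + 5·6 + 5 (b=6); 6→7: 7^(7 + 1) + 5·7^5 + 5·7^4 + 5·7^3 + 5·7^2 + 5·7 + 5 = 5862841; 5862841−1 = 5862840
i=5: 5862840 = 7^(7 + 1) + 5·7^5 + 5·7^4 + 5·7^3 + 5·7^2 + 5·7 + 4 (b=7); 7→8: 8^(8 + 1) + 5·8^5 + 5·8^4 + 5·8^3 + 5·8^2 + 5·8 + 4 = 134404972; 134404972−1 = 134404971
i=6: 134404971 = 8^(8 + 1) + 5·8^5 + 5·8^4 + 5·8^3 + 5·8^2 + 5·8 + 3 (b=8); 8→9: 9^(9 + 1) + 5·9^5 + 5·9^4 + 5·9^3 + 5·9^2 + 5·9 + 3 = 3487116549; 3487116549−1 = 3487116548
i=7: 3487116548 = 9^(9 + 1) + 5·9^5 + 5·9^4 + 5·9^3 + 5·9^2 + 5·9 + 2 (b=9); 9→10: 10^(10 + 1) + 5·10^5 + 5·10^4 + 5·10^3 + 5·10^2 + 5·10 + 2 = 100000555552; 100000555552−1 = 100000555551

14, 110, 1281, 18750, 326591, 5862840, 134404971, 3487116548, 100000555551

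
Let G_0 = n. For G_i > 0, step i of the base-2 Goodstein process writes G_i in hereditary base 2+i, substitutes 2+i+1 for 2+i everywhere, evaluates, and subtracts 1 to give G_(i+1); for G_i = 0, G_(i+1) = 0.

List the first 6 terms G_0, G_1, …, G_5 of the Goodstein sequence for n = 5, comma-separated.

G_0=5  [base 2] 2^2 + 1  →[2↦3]→  3^3 + 1 = 28  −1 ⇒ G_1=27
G_1=27  [base 3] 3^3  →[3↦4]→  4^4 = 256  −1 ⇒ G_2=255
G_2=255  [base 4] 3·4^3 + 3·4^2 + 3·4 + 3  →[4↦5]→  3·5^3 + 3·5^2 + 3·5 + 3 = 468  −1 ⇒ G_3=467
G_3=467  [base 5] 3·5^3 + 3·5^2 + 3·5 + 2  →[5↦6]→  3·6^3 + 3·6^2 + 3·6 + 2 = 776  −1 ⇒ G_4=775
G_4=775  [base 6] 3·6^3 + 3·6^2 + 3·6 + 1  →[6↦7]→  3·7^3 + 3·7^2 + 3·7 + 1 = 1198  −1 ⇒ G_5=1197

5, 27, 255, 467, 775, 1197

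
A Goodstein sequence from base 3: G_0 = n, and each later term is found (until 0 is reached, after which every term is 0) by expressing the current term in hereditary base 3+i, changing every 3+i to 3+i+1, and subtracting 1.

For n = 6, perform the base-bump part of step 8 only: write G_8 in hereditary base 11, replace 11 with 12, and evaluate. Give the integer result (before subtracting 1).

G_0=6  [base 3] 2·3  →[3↦4]→  2·4 = 8  −1 ⇒ G_1=7
G_1=7  [base 4] 4 + 3  →[4↦5]→  5 + 3 = 8  −1 ⇒ G_2=7
G_2=7  [base 5] 5 + 2  →[5↦6]→  6 + 2 = 8  −1 ⇒ G_3=7
G_3=7  [base 6] 6 + 1  →[6↦7]→  7 + 1 = 8  −1 ⇒ G_4=7
G_4=7  [base 7] 7  →[7↦8]→  8 = 8  −1 ⇒ G_5=7
G_5=7  [base 8] 7  →[8↦9]→  7 = 7  −1 ⇒ G_6=6
G_6=6  [base 9] 6  →[9↦10]→  6 = 6  −1 ⇒ G_7=5
G_7=5  [base 10] 5  →[10↦11]→  5 = 5  −1 ⇒ G_8=4
G_8=4  [base 11] 4  →[11↦12]→  4 = 4  −1 ⇒ G_9=3

4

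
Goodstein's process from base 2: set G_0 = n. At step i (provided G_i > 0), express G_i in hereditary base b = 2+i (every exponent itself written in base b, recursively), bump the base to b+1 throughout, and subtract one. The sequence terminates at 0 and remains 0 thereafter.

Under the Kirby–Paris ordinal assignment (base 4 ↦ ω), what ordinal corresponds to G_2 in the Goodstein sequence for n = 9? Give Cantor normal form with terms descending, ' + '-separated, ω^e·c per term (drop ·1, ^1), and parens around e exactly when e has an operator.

i=0: 9 = 2^(2 + 1) + 1 (b=2); 2→3: 3^(3 + 1) + 1 = 82; 82−1 = 81
i=1: 81 = 3^(3 + 1) (b=3); 3→4: 4^(4 + 1) = 1024; 1024−1 = 1023
i=2: 1023 = 3·4^4 + 3·4^3 + 3·4^2 + 3·4 + 3 (b=4); 4→5: 3·5^5 + 3·5^3 + 3·5^2 + 3·5 + 3 = 9843; 9843−1 = 9842

ω^ω·3 + ω^3·3 + ω^2·3 + ω·3 + 3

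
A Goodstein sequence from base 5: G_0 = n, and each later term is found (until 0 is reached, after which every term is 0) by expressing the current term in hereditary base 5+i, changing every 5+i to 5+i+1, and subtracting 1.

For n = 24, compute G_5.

39

step 0: 24 = 4·5 + 4; sub 6 for 5: 4·6 + 4; = 28; G_1 = 28−1 = 27
step 1: 27 = 4·6 + 3; sub 7 for 6: 4·7 + 3; = 31; G_2 = 31−1 = 30
step 2: 30 = 4·7 + 2; sub 8 for 7: 4·8 + 2; = 34; G_3 = 34−1 = 33
step 3: 33 = 4·8 + 1; sub 9 for 8: 4·9 + 1; = 37; G_4 = 37−1 = 36
step 4: 36 = 4·9; sub 10 for 9: 4·10; = 40; G_5 = 40−1 = 39
step 5: 39 = 3·10 + 9; sub 11 for 10: 3·11 + 9; = 42; G_6 = 42−1 = 41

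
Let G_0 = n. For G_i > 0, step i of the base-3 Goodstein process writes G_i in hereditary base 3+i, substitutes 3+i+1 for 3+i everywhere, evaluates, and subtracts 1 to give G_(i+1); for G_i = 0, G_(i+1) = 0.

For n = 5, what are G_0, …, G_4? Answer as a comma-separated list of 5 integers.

5, 5, 5, 5, 4

base 3: 5 = 3 + 2; at 4: 4 + 2 = 6; next = 5
base 4: 5 = 4 + 1; at 5: 5 + 1 = 6; next = 5
base 5: 5 = 5; at 6: 6 = 6; next = 5
base 6: 5 = 5; at 7: 5 = 5; next = 4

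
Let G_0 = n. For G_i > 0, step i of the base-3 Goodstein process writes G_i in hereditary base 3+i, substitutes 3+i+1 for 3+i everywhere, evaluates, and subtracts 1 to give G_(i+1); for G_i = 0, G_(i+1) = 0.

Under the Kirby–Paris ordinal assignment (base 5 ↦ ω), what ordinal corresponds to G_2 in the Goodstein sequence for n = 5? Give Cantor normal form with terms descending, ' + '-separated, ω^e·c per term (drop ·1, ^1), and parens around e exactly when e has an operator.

i=0: 5 = 3 + 2 (b=3); 3→4: 4 + 2 = 6; 6−1 = 5
i=1: 5 = 4 + 1 (b=4); 4→5: 5 + 1 = 6; 6−1 = 5
i=2: 5 = 5 (b=5); 5→6: 6 = 6; 6−1 = 5

ω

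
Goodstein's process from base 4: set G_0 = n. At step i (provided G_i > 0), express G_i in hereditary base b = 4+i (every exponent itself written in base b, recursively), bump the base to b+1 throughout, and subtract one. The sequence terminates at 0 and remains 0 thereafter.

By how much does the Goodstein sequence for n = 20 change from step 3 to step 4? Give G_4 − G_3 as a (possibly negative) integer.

step 0: 20 = 4^2 + 4; sub 5 for 4: 5^2 + 5; = 30; G_1 = 30−1 = 29
step 1: 29 = 5^2 + 4; sub 6 for 5: 6^2 + 4; = 40; G_2 = 40−1 = 39
step 2: 39 = 6^2 + 3; sub 7 for 6: 7^2 + 3; = 52; G_3 = 52−1 = 51
step 3: 51 = 7^2 + 2; sub 8 for 7: 8^2 + 2; = 66; G_4 = 66−1 = 65

14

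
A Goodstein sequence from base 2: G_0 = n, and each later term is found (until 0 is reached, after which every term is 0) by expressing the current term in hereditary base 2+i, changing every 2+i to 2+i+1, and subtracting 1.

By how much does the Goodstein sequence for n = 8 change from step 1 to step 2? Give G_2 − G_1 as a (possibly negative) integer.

i=0: 8 = 2^(2 + 1) (b=2); 2→3: 3^(3 + 1) = 81; 81−1 = 80
i=1: 80 = 2·3^3 + 2·3^2 + 2·3 + 2 (b=3); 3→4: 2·4^4 + 2·4^2 + 2·4 + 2 = 554; 554−1 = 553

473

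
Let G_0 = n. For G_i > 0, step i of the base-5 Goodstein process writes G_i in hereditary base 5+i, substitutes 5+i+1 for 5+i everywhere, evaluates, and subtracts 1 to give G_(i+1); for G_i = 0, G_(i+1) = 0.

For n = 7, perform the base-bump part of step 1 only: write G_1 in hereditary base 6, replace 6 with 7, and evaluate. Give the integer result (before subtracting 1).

8

G_0 = 7. HB_5(7) = 5 + 2. Bump = 8. G_1 = 7.
G_1 = 7. HB_6(7) = 6 + 1. Bump = 8. G_2 = 7.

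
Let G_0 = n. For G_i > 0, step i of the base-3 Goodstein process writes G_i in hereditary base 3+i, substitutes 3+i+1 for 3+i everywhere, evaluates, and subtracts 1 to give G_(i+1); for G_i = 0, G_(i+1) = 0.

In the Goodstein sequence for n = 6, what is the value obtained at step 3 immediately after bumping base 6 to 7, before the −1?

6 —HB3→ 2·3 —bump→ 2·4 = 8 —(−1)→ 7
7 —HB4→ 4 + 3 —bump→ 5 + 3 = 8 —(−1)→ 7
7 —HB5→ 5 + 2 —bump→ 6 + 2 = 8 —(−1)→ 7

8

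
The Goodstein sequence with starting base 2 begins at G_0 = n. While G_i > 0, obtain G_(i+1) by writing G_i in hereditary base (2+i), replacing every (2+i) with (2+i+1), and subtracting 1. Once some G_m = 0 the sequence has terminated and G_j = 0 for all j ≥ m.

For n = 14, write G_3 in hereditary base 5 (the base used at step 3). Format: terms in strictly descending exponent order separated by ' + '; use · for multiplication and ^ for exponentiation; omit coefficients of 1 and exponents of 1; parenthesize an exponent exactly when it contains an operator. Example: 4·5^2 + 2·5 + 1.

step 0: 14 = 2^(2 + 1) + 2^2 + 2; sub 3 for 2: 3^(3 + 1) + 3^3 + 3; = 111; G_1 = 111−1 = 110
step 1: 110 = 3^(3 + 1) + 3^3 + 2; sub 4 for 3: 4^(4 + 1) + 4^4 + 2; = 1282; G_2 = 1282−1 = 1281
step 2: 1281 = 4^(4 + 1) + 4^4 + 1; sub 5 for 4: 5^(5 + 1) + 5^5 + 1; = 18751; G_3 = 18751−1 = 18750

5^(5 + 1) + 5^5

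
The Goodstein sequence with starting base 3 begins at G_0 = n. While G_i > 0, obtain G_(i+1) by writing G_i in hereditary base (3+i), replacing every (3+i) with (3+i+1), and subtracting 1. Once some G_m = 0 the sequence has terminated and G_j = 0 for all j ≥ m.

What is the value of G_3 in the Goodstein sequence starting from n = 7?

9

base 3: 7 = 2·3 + 1; at 4: 2·4 + 1 = 9; next = 8
base 4: 8 = 2·4; at 5: 2·5 = 10; next = 9
base 5: 9 = 5 + 4; at 6: 6 + 4 = 10; next = 9
base 6: 9 = 6 + 3; at 7: 7 + 3 = 10; next = 9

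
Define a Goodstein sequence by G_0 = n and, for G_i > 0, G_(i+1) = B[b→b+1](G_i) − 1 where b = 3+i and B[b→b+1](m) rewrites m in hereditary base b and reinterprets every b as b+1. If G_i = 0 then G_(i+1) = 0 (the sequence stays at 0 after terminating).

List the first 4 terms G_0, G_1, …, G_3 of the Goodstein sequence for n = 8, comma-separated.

[0] 8 ≡ 2·3 + 2 (base 3). Lift 4: 10. −1: 9.
[1] 9 ≡ 2·4 + 1 (base 4). Lift 5: 11. −1: 10.
[2] 10 ≡ 2·5 (base 5). Lift 6: 12. −1: 11.

8, 9, 10, 11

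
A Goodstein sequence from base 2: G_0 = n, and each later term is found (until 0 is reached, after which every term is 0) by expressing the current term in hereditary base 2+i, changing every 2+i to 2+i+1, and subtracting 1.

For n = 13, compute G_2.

(0) 13|_2 = 2^(2 + 1) + 2^2 + 1 ↦ 3^(3 + 1) + 3^3 + 1|_3 = 109 ⇒ 108
(1) 108|_3 = 3^(3 + 1) + 3^3 ↦ 4^(4 + 1) + 4^4|_4 = 1280 ⇒ 1279
(2) 1279|_4 = 4^(4 + 1) + 3·4^3 + 3·4^2 + 3·4 + 3 ↦ 5^(5 + 1) + 3·5^3 + 3·5^2 + 3·5 + 3|_5 = 16093 ⇒ 16092

1279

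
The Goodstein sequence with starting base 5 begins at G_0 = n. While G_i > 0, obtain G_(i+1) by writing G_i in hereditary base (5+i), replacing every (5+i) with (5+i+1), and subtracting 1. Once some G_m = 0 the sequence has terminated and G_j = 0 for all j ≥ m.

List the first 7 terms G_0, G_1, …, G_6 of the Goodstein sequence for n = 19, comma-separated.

19, 21, 23, 25, 27, 29, 30

G_0 = 19. HB_5(19) = 3·5 + 4. Bump = 22. G_1 = 21.
G_1 = 21. HB_6(21) = 3·6 + 3. Bump = 24. G_2 = 23.
G_2 = 23. HB_7(23) = 3·7 + 2. Bump = 26. G_3 = 25.
G_3 = 25. HB_8(25) = 3·8 + 1. Bump = 28. G_4 = 27.
G_4 = 27. HB_9(27) = 3·9. Bump = 30. G_5 = 29.
G_5 = 29. HB_10(29) = 2·10 + 9. Bump = 31. G_6 = 30.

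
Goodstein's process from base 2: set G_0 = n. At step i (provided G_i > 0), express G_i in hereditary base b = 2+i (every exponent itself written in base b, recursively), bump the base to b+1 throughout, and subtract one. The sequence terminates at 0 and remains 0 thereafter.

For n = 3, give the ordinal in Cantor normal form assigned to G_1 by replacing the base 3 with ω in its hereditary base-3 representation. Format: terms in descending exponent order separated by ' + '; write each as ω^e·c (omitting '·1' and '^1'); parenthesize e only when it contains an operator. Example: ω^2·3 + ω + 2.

ω

[0] 3 ≡ 2 + 1 (base 2). Lift 3: 4. −1: 3.
[1] 3 ≡ 3 (base 3). Lift 4: 4. −1: 3.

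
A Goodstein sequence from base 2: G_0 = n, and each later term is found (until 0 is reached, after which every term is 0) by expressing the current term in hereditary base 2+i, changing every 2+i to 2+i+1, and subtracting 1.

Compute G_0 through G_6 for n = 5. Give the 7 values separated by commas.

5 —HB2→ 2^2 + 1 —bump→ 3^3 + 1 = 28 —(−1)→ 27
27 —HB3→ 3^3 —bump→ 4^4 = 256 —(−1)→ 255
255 —HB4→ 3·4^3 + 3·4^2 + 3·4 + 3 —bump→ 3·5^3 + 3·5^2 + 3·5 + 3 = 468 —(−1)→ 467
467 —HB5→ 3·5^3 + 3·5^2 + 3·5 + 2 —bump→ 3·6^3 + 3·6^2 + 3·6 + 2 = 776 —(−1)→ 775
775 —HB6→ 3·6^3 + 3·6^2 + 3·6 + 1 —bump→ 3·7^3 + 3·7^2 + 3·7 + 1 = 1198 —(−1)→ 1197
1197 —HB7→ 3·7^3 + 3·7^2 + 3·7 —bump→ 3·8^3 + 3·8^2 + 3·8 = 1752 —(−1)→ 1751

5, 27, 255, 467, 775, 1197, 1751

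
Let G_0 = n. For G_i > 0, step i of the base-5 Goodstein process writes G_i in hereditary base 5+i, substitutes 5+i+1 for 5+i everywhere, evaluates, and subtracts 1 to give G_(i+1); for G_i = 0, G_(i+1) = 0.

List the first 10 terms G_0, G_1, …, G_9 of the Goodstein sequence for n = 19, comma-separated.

19, 21, 23, 25, 27, 29, 30, 31, 32, 33

step 0: 19 = 3·5 + 4; sub 6 for 5: 3·6 + 4; = 22; G_1 = 22−1 = 21
step 1: 21 = 3·6 + 3; sub 7 for 6: 3·7 + 3; = 24; G_2 = 24−1 = 23
step 2: 23 = 3·7 + 2; sub 8 for 7: 3·8 + 2; = 26; G_3 = 26−1 = 25
step 3: 25 = 3·8 + 1; sub 9 for 8: 3·9 + 1; = 28; G_4 = 28−1 = 27
step 4: 27 = 3·9; sub 10 for 9: 3·10; = 30; G_5 = 30−1 = 29
step 5: 29 = 2·10 + 9; sub 11 for 10: 2·11 + 9; = 31; G_6 = 31−1 = 30
step 6: 30 = 2·11 + 8; sub 12 for 11: 2·12 + 8; = 32; G_7 = 32−1 = 31
step 7: 31 = 2·12 + 7; sub 13 for 12: 2·13 + 7; = 33; G_8 = 33−1 = 32
step 8: 32 = 2·13 + 6; sub 14 for 13: 2·14 + 6; = 34; G_9 = 34−1 = 33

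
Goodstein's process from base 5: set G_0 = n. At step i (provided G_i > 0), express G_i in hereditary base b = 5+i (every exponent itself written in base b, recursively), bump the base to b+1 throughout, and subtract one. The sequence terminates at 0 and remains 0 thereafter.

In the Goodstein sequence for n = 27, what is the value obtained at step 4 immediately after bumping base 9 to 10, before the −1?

76

[0] 27 ≡ 5^2 + 2 (base 5). Lift 6: 38. −1: 37.
[1] 37 ≡ 6^2 + 1 (base 6). Lift 7: 50. −1: 49.
[2] 49 ≡ 7^2 (base 7). Lift 8: 64. −1: 63.
[3] 63 ≡ 7·8 + 7 (base 8). Lift 9: 70. −1: 69.
[4] 69 ≡ 7·9 + 6 (base 9). Lift 10: 76. −1: 75.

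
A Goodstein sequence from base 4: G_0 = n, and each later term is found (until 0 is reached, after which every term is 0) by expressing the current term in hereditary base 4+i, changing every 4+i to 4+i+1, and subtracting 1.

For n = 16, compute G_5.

(0) 16|_4 = 4^2 ↦ 5^2|_5 = 25 ⇒ 24
(1) 24|_5 = 4·5 + 4 ↦ 4·6 + 4|_6 = 28 ⇒ 27
(2) 27|_6 = 4·6 + 3 ↦ 4·7 + 3|_7 = 31 ⇒ 30
(3) 30|_7 = 4·7 + 2 ↦ 4·8 + 2|_8 = 34 ⇒ 33
(4) 33|_8 = 4·8 + 1 ↦ 4·9 + 1|_9 = 37 ⇒ 36
(5) 36|_9 = 4·9 ↦ 4·10|_10 = 40 ⇒ 39

36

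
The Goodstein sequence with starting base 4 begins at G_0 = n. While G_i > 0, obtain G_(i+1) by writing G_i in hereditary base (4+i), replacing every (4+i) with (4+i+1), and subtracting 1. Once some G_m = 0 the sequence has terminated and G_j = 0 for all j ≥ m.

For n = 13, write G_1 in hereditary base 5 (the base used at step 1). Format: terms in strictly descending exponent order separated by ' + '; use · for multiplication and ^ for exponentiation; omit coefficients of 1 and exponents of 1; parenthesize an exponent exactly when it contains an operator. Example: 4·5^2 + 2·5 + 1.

[0] 13 ≡ 3·4 + 1 (base 4). Lift 5: 16. −1: 15.
[1] 15 ≡ 3·5 (base 5). Lift 6: 18. −1: 17.

3·5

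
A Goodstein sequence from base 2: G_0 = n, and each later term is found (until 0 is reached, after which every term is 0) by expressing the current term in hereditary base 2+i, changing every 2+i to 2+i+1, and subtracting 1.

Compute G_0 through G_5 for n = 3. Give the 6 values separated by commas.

3, 3, 3, 2, 1, 0

G_0 = 3. HB_2(3) = 2 + 1. Bump = 4. G_1 = 3.
G_1 = 3. HB_3(3) = 3. Bump = 4. G_2 = 3.
G_2 = 3. HB_4(3) = 3. Bump = 3. G_3 = 2.
G_3 = 2. HB_5(2) = 2. Bump = 2. G_4 = 1.
G_4 = 1. HB_6(1) = 1. Bump = 1. G_5 = 0.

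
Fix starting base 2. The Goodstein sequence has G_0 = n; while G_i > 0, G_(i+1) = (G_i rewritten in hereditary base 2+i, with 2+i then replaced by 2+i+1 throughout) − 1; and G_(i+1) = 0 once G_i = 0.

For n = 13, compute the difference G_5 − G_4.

G_0 = 13. HB_2(13) = 2^(2 + 1) + 2^2 + 1. Bump = 109. G_1 = 108.
G_1 = 108. HB_3(108) = 3^(3 + 1) + 3^3. Bump = 1280. G_2 = 1279.
G_2 = 1279. HB_4(1279) = 4^(4 + 1) + 3·4^3 + 3·4^2 + 3·4 + 3. Bump = 16093. G_3 = 16092.
G_3 = 16092. HB_5(16092) = 5^(5 + 1) + 3·5^3 + 3·5^2 + 3·5 + 2. Bump = 280712. G_4 = 280711.
G_4 = 280711. HB_6(280711) = 6^(6 + 1) + 3·6^3 + 3·6^2 + 3·6 + 1. Bump = 5765999. G_5 = 5765998.

5485287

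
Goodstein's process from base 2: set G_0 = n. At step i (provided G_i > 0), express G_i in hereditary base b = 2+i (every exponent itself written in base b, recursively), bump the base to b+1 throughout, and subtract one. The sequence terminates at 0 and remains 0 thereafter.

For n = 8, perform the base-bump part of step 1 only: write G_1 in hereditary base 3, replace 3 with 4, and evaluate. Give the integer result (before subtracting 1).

554

i=0: 8 = 2^(2 + 1) (b=2); 2→3: 3^(3 + 1) = 81; 81−1 = 80
i=1: 80 = 2·3^3 + 2·3^2 + 2·3 + 2 (b=3); 3→4: 2·4^4 + 2·4^2 + 2·4 + 2 = 554; 554−1 = 553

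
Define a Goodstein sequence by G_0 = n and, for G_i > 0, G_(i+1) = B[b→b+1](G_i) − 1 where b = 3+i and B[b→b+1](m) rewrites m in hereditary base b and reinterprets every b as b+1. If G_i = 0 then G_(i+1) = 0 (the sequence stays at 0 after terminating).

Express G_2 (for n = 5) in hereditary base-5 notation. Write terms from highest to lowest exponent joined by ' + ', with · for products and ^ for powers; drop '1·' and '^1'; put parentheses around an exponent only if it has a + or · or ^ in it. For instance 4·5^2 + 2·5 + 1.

5

i=0: 5 = 3 + 2 (b=3); 3→4: 4 + 2 = 6; 6−1 = 5
i=1: 5 = 4 + 1 (b=4); 4→5: 5 + 1 = 6; 6−1 = 5
i=2: 5 = 5 (b=5); 5→6: 6 = 6; 6−1 = 5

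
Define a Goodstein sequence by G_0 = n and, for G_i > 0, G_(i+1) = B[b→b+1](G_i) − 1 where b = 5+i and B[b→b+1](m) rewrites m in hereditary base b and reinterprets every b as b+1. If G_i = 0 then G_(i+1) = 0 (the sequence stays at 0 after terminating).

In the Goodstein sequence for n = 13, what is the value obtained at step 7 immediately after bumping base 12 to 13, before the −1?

[0] 13 ≡ 2·5 + 3 (base 5). Lift 6: 15. −1: 14.
[1] 14 ≡ 2·6 + 2 (base 6). Lift 7: 16. −1: 15.
[2] 15 ≡ 2·7 + 1 (base 7). Lift 8: 17. −1: 16.
[3] 16 ≡ 2·8 (base 8). Lift 9: 18. −1: 17.
[4] 17 ≡ 9 + 8 (base 9). Lift 10: 18. −1: 17.
[5] 17 ≡ 10 + 7 (base 10). Lift 11: 18. −1: 17.
[6] 17 ≡ 11 + 6 (base 11). Lift 12: 18. −1: 17.

18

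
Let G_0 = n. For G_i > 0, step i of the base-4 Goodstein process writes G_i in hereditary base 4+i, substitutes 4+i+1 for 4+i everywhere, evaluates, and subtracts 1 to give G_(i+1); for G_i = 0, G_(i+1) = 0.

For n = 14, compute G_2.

[0] 14 ≡ 3·4 + 2 (base 4). Lift 5: 17. −1: 16.
[1] 16 ≡ 3·5 + 1 (base 5). Lift 6: 19. −1: 18.
[2] 18 ≡ 3·6 (base 6). Lift 7: 21. −1: 20.

18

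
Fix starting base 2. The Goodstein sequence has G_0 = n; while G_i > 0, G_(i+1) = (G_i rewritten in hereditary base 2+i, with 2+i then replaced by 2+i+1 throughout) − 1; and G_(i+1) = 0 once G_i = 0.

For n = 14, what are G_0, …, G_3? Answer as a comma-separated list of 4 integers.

14, 110, 1281, 18750

[0] 14 ≡ 2^(2 + 1) + 2^2 + 2 (base 2). Lift 3: 111. −1: 110.
[1] 110 ≡ 3^(3 + 1) + 3^3 + 2 (base 3). Lift 4: 1282. −1: 1281.
[2] 1281 ≡ 4^(4 + 1) + 4^4 + 1 (base 4). Lift 5: 18751. −1: 18750.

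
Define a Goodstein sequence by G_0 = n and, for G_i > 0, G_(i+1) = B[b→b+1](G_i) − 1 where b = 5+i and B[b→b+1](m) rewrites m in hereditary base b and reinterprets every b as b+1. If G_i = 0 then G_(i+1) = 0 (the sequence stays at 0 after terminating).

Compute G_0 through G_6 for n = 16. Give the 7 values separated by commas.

G_0=16  [base 5] 3·5 + 1  →[5↦6]→  3·6 + 1 = 19  −1 ⇒ G_1=18
G_1=18  [base 6] 3·6  →[6↦7]→  3·7 = 21  −1 ⇒ G_2=20
G_2=20  [base 7] 2·7 + 6  →[7↦8]→  2·8 + 6 = 22  −1 ⇒ G_3=21
G_3=21  [base 8] 2·8 + 5  →[8↦9]→  2·9 + 5 = 23  −1 ⇒ G_4=22
G_4=22  [base 9] 2·9 + 4  →[9↦10]→  2·10 + 4 = 24  −1 ⇒ G_5=23
G_5=23  [base 10] 2·10 + 3  →[10↦11]→  2·11 + 3 = 25  −1 ⇒ G_6=24

16, 18, 20, 21, 22, 23, 24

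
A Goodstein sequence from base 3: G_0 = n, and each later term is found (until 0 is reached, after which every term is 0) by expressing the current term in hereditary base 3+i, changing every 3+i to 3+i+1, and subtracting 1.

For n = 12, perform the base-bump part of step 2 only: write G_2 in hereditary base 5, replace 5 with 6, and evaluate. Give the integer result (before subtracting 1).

(0) 12|_3 = 3^2 + 3 ↦ 4^2 + 4|_4 = 20 ⇒ 19
(1) 19|_4 = 4^2 + 3 ↦ 5^2 + 3|_5 = 28 ⇒ 27
(2) 27|_5 = 5^2 + 2 ↦ 6^2 + 2|_6 = 38 ⇒ 37

38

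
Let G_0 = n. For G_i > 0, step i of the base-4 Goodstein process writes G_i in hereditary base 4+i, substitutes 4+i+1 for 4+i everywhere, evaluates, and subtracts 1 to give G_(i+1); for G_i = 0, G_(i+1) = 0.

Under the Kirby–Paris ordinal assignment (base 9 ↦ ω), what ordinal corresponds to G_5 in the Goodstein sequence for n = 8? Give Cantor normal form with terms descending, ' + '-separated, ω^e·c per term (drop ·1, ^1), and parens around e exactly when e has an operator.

[0] 8 ≡ 2·4 (base 4). Lift 5: 10. −1: 9.
[1] 9 ≡ 5 + 4 (base 5). Lift 6: 10. −1: 9.
[2] 9 ≡ 6 + 3 (base 6). Lift 7: 10. −1: 9.
[3] 9 ≡ 7 + 2 (base 7). Lift 8: 10. −1: 9.
[4] 9 ≡ 8 + 1 (base 8). Lift 9: 10. −1: 9.
[5] 9 ≡ 9 (base 9). Lift 10: 10. −1: 9.

ω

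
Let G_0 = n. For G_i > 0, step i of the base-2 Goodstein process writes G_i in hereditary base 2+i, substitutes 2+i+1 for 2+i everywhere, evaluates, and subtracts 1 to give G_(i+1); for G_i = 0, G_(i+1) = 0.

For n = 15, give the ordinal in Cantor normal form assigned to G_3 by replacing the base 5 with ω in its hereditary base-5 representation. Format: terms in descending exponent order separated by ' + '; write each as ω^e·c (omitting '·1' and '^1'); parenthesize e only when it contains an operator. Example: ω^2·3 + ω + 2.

base 2: 15 = 2^(2 + 1) + 2^2 + 2 + 1; at 3: 3^(3 + 1) + 3^3 + 3 + 1 = 112; next = 111
base 3: 111 = 3^(3 + 1) + 3^3 + 3; at 4: 4^(4 + 1) + 4^4 + 4 = 1284; next = 1283
base 4: 1283 = 4^(4 + 1) + 4^4 + 3; at 5: 5^(5 + 1) + 5^5 + 3 = 18753; next = 18752
base 5: 18752 = 5^(5 + 1) + 5^5 + 2; at 6: 6^(6 + 1) + 6^6 + 2 = 326594; next = 326593

ω^(ω + 1) + ω^ω + 2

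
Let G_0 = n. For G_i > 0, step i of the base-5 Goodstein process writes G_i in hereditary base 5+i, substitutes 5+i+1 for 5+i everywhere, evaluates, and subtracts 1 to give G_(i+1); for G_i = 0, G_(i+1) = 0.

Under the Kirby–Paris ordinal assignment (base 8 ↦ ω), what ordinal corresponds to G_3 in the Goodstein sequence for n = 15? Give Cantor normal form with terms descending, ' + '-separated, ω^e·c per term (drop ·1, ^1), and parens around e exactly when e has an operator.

ω·2 + 3

G_0=15  [base 5] 3·5  →[5↦6]→  3·6 = 18  −1 ⇒ G_1=17
G_1=17  [base 6] 2·6 + 5  →[6↦7]→  2·7 + 5 = 19  −1 ⇒ G_2=18
G_2=18  [base 7] 2·7 + 4  →[7↦8]→  2·8 + 4 = 20  −1 ⇒ G_3=19
G_3=19  [base 8] 2·8 + 3  →[8↦9]→  2·9 + 3 = 21  −1 ⇒ G_4=20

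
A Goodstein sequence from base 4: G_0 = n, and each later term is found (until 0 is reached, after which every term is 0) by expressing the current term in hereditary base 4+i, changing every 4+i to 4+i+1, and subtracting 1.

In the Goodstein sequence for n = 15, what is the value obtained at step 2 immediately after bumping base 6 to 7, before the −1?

22

base 4: 15 = 3·4 + 3; at 5: 3·5 + 3 = 18; next = 17
base 5: 17 = 3·5 + 2; at 6: 3·6 + 2 = 20; next = 19
base 6: 19 = 3·6 + 1; at 7: 3·7 + 1 = 22; next = 21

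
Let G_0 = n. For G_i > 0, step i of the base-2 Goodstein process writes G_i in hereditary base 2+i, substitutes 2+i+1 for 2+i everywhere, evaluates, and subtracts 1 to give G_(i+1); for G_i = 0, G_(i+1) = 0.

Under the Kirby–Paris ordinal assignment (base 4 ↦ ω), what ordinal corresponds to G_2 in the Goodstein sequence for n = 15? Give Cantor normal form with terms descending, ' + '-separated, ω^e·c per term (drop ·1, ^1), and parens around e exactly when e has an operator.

[0] 15 ≡ 2^(2 + 1) + 2^2 + 2 + 1 (base 2). Lift 3: 112. −1: 111.
[1] 111 ≡ 3^(3 + 1) + 3^3 + 3 (base 3). Lift 4: 1284. −1: 1283.

ω^(ω + 1) + ω^ω + 3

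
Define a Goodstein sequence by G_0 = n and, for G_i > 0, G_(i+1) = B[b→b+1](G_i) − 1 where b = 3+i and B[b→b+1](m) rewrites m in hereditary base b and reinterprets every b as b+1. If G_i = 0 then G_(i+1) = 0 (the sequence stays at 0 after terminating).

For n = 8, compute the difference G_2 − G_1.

1

i=0: 8 = 2·3 + 2 (b=3); 3→4: 2·4 + 2 = 10; 10−1 = 9
i=1: 9 = 2·4 + 1 (b=4); 4→5: 2·5 + 1 = 11; 11−1 = 10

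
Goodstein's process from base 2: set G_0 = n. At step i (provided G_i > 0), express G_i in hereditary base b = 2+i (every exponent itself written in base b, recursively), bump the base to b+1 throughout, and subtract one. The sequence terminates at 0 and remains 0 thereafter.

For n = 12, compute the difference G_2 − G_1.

958

G_0=12  [base 2] 2^(2 + 1) + 2^2  →[2↦3]→  3^(3 + 1) + 3^3 = 108  −1 ⇒ G_1=107
G_1=107  [base 3] 3^(3 + 1) + 2·3^2 + 2·3 + 2  →[3↦4]→  4^(4 + 1) + 2·4^2 + 2·4 + 2 = 1066  −1 ⇒ G_2=1065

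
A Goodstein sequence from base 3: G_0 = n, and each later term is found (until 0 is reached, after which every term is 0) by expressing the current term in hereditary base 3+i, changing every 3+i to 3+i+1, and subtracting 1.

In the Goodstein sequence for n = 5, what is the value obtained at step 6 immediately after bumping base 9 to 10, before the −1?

G_0 = 5. HB_3(5) = 3 + 2. Bump = 6. G_1 = 5.
G_1 = 5. HB_4(5) = 4 + 1. Bump = 6. G_2 = 5.
G_2 = 5. HB_5(5) = 5. Bump = 6. G_3 = 5.
G_3 = 5. HB_6(5) = 5. Bump = 5. G_4 = 4.
G_4 = 4. HB_7(4) = 4. Bump = 4. G_5 = 3.
G_5 = 3. HB_8(3) = 3. Bump = 3. G_6 = 2.
G_6 = 2. HB_9(2) = 2. Bump = 2. G_7 = 1.

2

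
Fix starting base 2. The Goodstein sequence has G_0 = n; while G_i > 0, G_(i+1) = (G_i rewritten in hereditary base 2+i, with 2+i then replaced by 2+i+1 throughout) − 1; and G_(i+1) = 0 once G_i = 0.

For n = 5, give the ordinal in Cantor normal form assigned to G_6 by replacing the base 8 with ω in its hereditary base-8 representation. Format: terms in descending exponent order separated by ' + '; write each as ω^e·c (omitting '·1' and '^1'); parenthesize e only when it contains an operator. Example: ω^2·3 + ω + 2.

ω^3·3 + ω^2·3 + ω·2 + 7

base 2: 5 = 2^2 + 1; at 3: 3^3 + 1 = 28; next = 27
base 3: 27 = 3^3; at 4: 4^4 = 256; next = 255
base 4: 255 = 3·4^3 + 3·4^2 + 3·4 + 3; at 5: 3·5^3 + 3·5^2 + 3·5 + 3 = 468; next = 467
base 5: 467 = 3·5^3 + 3·5^2 + 3·5 + 2; at 6: 3·6^3 + 3·6^2 + 3·6 + 2 = 776; next = 775
base 6: 775 = 3·6^3 + 3·6^2 + 3·6 + 1; at 7: 3·7^3 + 3·7^2 + 3·7 + 1 = 1198; next = 1197
base 7: 1197 = 3·7^3 + 3·7^2 + 3·7; at 8: 3·8^3 + 3·8^2 + 3·8 = 1752; next = 1751
base 8: 1751 = 3·8^3 + 3·8^2 + 2·8 + 7; at 9: 3·9^3 + 3·9^2 + 2·9 + 7 = 2455; next = 2454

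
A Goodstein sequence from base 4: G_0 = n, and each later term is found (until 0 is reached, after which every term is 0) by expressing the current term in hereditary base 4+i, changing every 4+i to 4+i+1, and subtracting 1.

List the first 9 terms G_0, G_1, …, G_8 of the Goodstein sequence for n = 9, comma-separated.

9, 10, 11, 11, 11, 11, 11, 11, 11

base 4: 9 = 2·4 + 1; at 5: 2·5 + 1 = 11; next = 10
base 5: 10 = 2·5; at 6: 2·6 = 12; next = 11
base 6: 11 = 6 + 5; at 7: 7 + 5 = 12; next = 11
base 7: 11 = 7 + 4; at 8: 8 + 4 = 12; next = 11
base 8: 11 = 8 + 3; at 9: 9 + 3 = 12; next = 11
base 9: 11 = 9 + 2; at 10: 10 + 2 = 12; next = 11
base 10: 11 = 10 + 1; at 11: 11 + 1 = 12; next = 11
base 11: 11 = 11; at 12: 12 = 12; next = 11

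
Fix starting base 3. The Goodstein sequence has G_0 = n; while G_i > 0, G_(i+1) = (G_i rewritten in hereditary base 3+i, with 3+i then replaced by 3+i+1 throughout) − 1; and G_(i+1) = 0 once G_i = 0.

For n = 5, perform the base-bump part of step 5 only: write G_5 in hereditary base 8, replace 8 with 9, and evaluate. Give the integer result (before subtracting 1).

3

G_0 = 5. HB_3(5) = 3 + 2. Bump = 6. G_1 = 5.
G_1 = 5. HB_4(5) = 4 + 1. Bump = 6. G_2 = 5.
G_2 = 5. HB_5(5) = 5. Bump = 6. G_3 = 5.
G_3 = 5. HB_6(5) = 5. Bump = 5. G_4 = 4.
G_4 = 4. HB_7(4) = 4. Bump = 4. G_5 = 3.
G_5 = 3. HB_8(3) = 3. Bump = 3. G_6 = 2.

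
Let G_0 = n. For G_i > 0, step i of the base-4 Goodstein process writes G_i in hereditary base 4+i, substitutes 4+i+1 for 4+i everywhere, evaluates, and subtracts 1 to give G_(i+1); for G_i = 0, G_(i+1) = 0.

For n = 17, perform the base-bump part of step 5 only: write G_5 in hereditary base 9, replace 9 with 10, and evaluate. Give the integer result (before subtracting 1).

52

(0) 17|_4 = 4^2 + 1 ↦ 5^2 + 1|_5 = 26 ⇒ 25
(1) 25|_5 = 5^2 ↦ 6^2|_6 = 36 ⇒ 35
(2) 35|_6 = 5·6 + 5 ↦ 5·7 + 5|_7 = 40 ⇒ 39
(3) 39|_7 = 5·7 + 4 ↦ 5·8 + 4|_8 = 44 ⇒ 43
(4) 43|_8 = 5·8 + 3 ↦ 5·9 + 3|_9 = 48 ⇒ 47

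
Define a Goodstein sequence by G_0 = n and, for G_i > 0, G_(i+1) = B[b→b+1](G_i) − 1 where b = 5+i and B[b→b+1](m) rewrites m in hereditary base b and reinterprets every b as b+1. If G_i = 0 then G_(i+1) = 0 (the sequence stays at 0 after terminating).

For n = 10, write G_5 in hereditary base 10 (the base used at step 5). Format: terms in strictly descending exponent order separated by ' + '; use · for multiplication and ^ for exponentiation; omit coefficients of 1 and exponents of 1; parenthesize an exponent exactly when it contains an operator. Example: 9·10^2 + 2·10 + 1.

G_0 = 10. HB_5(10) = 2·5. Bump = 12. G_1 = 11.
G_1 = 11. HB_6(11) = 6 + 5. Bump = 12. G_2 = 11.
G_2 = 11. HB_7(11) = 7 + 4. Bump = 12. G_3 = 11.
G_3 = 11. HB_8(11) = 8 + 3. Bump = 12. G_4 = 11.
G_4 = 11. HB_9(11) = 9 + 2. Bump = 12. G_5 = 11.

10 + 1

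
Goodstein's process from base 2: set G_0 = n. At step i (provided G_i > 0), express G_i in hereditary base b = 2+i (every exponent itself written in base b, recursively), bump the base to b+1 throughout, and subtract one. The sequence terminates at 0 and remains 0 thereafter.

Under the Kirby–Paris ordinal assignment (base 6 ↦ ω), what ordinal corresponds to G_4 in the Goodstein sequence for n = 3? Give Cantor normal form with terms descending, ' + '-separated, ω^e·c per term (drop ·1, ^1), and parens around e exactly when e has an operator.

1

(0) 3|_2 = 2 + 1 ↦ 3 + 1|_3 = 4 ⇒ 3
(1) 3|_3 = 3 ↦ 4|_4 = 4 ⇒ 3
(2) 3|_4 = 3 ↦ 3|_5 = 3 ⇒ 2
(3) 2|_5 = 2 ↦ 2|_6 = 2 ⇒ 1
(4) 1|_6 = 1 ↦ 1|_7 = 1 ⇒ 0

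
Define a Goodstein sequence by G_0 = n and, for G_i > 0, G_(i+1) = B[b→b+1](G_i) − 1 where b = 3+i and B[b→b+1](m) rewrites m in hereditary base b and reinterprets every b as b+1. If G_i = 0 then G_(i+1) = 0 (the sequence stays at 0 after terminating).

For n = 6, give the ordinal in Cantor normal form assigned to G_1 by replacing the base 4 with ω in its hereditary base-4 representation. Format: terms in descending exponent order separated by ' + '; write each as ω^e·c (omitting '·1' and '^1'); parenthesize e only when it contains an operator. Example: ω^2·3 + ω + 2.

6 —HB3→ 2·3 —bump→ 2·4 = 8 —(−1)→ 7
7 —HB4→ 4 + 3 —bump→ 5 + 3 = 8 —(−1)→ 7

ω + 3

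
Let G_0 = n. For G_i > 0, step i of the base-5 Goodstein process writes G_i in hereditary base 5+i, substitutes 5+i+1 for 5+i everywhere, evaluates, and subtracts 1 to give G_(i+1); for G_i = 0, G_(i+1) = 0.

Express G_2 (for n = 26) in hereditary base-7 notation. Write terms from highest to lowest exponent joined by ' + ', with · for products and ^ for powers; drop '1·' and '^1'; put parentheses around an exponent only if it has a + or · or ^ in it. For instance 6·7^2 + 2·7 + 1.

base 5: 26 = 5^2 + 1; at 6: 6^2 + 1 = 37; next = 36
base 6: 36 = 6^2; at 7: 7^2 = 49; next = 48
base 7: 48 = 6·7 + 6; at 8: 6·8 + 6 = 54; next = 53

6·7 + 6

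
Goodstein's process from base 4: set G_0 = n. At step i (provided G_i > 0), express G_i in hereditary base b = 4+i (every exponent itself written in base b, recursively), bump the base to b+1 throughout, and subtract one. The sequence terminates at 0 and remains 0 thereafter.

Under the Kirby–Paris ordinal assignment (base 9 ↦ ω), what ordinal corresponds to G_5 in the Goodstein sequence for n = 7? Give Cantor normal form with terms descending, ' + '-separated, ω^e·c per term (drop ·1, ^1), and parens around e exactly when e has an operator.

6

step 0: 7 = 4 + 3; sub 5 for 4: 5 + 3; = 8; G_1 = 8−1 = 7
step 1: 7 = 5 + 2; sub 6 for 5: 6 + 2; = 8; G_2 = 8−1 = 7
step 2: 7 = 6 + 1; sub 7 for 6: 7 + 1; = 8; G_3 = 8−1 = 7
step 3: 7 = 7; sub 8 for 7: 8; = 8; G_4 = 8−1 = 7
step 4: 7 = 7; sub 9 for 8: 7; = 7; G_5 = 7−1 = 6
step 5: 6 = 6; sub 10 for 9: 6; = 6; G_6 = 6−1 = 5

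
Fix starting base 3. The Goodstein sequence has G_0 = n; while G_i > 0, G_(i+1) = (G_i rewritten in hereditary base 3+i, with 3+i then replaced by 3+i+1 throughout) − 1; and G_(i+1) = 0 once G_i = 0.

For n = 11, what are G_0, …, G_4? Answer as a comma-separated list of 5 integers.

i=0: 11 = 3^2 + 2 (b=3); 3→4: 4^2 + 2 = 18; 18−1 = 17
i=1: 17 = 4^2 + 1 (b=4); 4→5: 5^2 + 1 = 26; 26−1 = 25
i=2: 25 = 5^2 (b=5); 5→6: 6^2 = 36; 36−1 = 35
i=3: 35 = 5·6 + 5 (b=6); 6→7: 5·7 + 5 = 40; 40−1 = 39

11, 17, 25, 35, 39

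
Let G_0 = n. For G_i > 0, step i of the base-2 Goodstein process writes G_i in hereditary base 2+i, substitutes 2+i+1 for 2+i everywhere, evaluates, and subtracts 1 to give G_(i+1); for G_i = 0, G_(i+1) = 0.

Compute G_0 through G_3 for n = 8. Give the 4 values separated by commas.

i=0: 8 = 2^(2 + 1) (b=2); 2→3: 3^(3 + 1) = 81; 81−1 = 80
i=1: 80 = 2·3^3 + 2·3^2 + 2·3 + 2 (b=3); 3→4: 2·4^4 + 2·4^2 + 2·4 + 2 = 554; 554−1 = 553
i=2: 553 = 2·4^4 + 2·4^2 + 2·4 + 1 (b=4); 4→5: 2·5^5 + 2·5^2 + 2·5 + 1 = 6311; 6311−1 = 6310

8, 80, 553, 6310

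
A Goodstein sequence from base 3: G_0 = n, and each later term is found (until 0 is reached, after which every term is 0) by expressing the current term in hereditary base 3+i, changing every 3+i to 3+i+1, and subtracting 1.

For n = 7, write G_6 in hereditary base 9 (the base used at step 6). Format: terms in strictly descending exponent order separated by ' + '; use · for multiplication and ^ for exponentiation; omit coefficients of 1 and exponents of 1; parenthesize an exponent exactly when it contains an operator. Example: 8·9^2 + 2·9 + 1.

9

base 3: 7 = 2·3 + 1; at 4: 2·4 + 1 = 9; next = 8
base 4: 8 = 2·4; at 5: 2·5 = 10; next = 9
base 5: 9 = 5 + 4; at 6: 6 + 4 = 10; next = 9
base 6: 9 = 6 + 3; at 7: 7 + 3 = 10; next = 9
base 7: 9 = 7 + 2; at 8: 8 + 2 = 10; next = 9
base 8: 9 = 8 + 1; at 9: 9 + 1 = 10; next = 9
base 9: 9 = 9; at 10: 10 = 10; next = 9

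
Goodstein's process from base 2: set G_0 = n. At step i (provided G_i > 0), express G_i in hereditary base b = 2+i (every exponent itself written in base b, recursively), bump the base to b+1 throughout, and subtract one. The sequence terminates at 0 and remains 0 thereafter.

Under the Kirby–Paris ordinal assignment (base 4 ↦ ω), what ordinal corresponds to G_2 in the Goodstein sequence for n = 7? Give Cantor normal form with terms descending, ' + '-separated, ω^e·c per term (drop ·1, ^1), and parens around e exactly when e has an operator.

i=0: 7 = 2^2 + 2 + 1 (b=2); 2→3: 3^3 + 3 + 1 = 31; 31−1 = 30
i=1: 30 = 3^3 + 3 (b=3); 3→4: 4^4 + 4 = 260; 260−1 = 259

ω^ω + 3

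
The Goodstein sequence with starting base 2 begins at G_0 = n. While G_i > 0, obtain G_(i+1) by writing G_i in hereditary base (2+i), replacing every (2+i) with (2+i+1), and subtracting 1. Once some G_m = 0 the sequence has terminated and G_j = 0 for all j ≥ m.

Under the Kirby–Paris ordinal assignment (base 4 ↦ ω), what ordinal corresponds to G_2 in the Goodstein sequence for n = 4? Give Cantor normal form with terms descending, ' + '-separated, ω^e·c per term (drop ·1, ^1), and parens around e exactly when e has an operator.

(0) 4|_2 = 2^2 ↦ 3^3|_3 = 27 ⇒ 26
(1) 26|_3 = 2·3^2 + 2·3 + 2 ↦ 2·4^2 + 2·4 + 2|_4 = 42 ⇒ 41

ω^2·2 + ω·2 + 1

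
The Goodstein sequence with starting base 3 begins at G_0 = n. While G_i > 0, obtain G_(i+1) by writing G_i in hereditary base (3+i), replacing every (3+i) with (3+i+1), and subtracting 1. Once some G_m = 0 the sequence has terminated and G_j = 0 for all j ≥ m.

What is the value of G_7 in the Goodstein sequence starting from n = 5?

G_0 = 5. HB_3(5) = 3 + 2. Bump = 6. G_1 = 5.
G_1 = 5. HB_4(5) = 4 + 1. Bump = 6. G_2 = 5.
G_2 = 5. HB_5(5) = 5. Bump = 6. G_3 = 5.
G_3 = 5. HB_6(5) = 5. Bump = 5. G_4 = 4.
G_4 = 4. HB_7(4) = 4. Bump = 4. G_5 = 3.
G_5 = 3. HB_8(3) = 3. Bump = 3. G_6 = 2.
G_6 = 2. HB_9(2) = 2. Bump = 2. G_7 = 1.
G_7 = 1. HB_10(1) = 1. Bump = 1. G_8 = 0.

1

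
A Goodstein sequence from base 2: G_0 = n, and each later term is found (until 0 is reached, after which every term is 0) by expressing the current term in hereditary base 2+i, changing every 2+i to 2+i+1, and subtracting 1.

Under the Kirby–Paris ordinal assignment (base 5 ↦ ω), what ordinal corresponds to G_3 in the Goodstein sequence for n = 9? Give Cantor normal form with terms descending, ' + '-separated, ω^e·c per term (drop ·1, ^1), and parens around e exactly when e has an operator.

ω^ω·3 + ω^3·3 + ω^2·3 + ω·3 + 2

9 —HB2→ 2^(2 + 1) + 1 —bump→ 3^(3 + 1) + 1 = 82 —(−1)→ 81
81 —HB3→ 3^(3 + 1) —bump→ 4^(4 + 1) = 1024 —(−1)→ 1023
1023 —HB4→ 3·4^4 + 3·4^3 + 3·4^2 + 3·4 + 3 —bump→ 3·5^5 + 3·5^3 + 3·5^2 + 3·5 + 3 = 9843 —(−1)→ 9842
9842 —HB5→ 3·5^5 + 3·5^3 + 3·5^2 + 3·5 + 2 —bump→ 3·6^6 + 3·6^3 + 3·6^2 + 3·6 + 2 = 140744 —(−1)→ 140743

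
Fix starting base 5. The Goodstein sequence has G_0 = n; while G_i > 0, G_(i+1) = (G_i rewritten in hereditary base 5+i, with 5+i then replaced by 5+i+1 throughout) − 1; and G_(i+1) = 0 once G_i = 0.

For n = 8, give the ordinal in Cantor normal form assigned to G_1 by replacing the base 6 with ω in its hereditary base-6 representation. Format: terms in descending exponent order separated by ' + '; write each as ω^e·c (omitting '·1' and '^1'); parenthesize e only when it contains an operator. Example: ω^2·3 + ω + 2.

ω + 2

(0) 8|_5 = 5 + 3 ↦ 6 + 3|_6 = 9 ⇒ 8
(1) 8|_6 = 6 + 2 ↦ 7 + 2|_7 = 9 ⇒ 8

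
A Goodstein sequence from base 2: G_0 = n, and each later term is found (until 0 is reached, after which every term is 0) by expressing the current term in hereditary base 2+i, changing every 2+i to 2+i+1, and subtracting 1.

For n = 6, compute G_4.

46655

[0] 6 ≡ 2^2 + 2 (base 2). Lift 3: 30. −1: 29.
[1] 29 ≡ 3^3 + 2 (base 3). Lift 4: 258. −1: 257.
[2] 257 ≡ 4^4 + 1 (base 4). Lift 5: 3126. −1: 3125.
[3] 3125 ≡ 5^5 (base 5). Lift 6: 46656. −1: 46655.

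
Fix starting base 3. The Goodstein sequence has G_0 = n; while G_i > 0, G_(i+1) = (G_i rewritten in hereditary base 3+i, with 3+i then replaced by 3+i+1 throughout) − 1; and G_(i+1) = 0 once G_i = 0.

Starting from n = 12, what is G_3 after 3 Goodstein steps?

step 0: 12 = 3^2 + 3; sub 4 for 3: 4^2 + 4; = 20; G_1 = 20−1 = 19
step 1: 19 = 4^2 + 3; sub 5 for 4: 5^2 + 3; = 28; G_2 = 28−1 = 27
step 2: 27 = 5^2 + 2; sub 6 for 5: 6^2 + 2; = 38; G_3 = 38−1 = 37

37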